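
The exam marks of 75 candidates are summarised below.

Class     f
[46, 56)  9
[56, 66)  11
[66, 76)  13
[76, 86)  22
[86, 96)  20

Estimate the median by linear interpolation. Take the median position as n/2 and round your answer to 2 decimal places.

78.05

Cumulative frequencies: 9, 20, 33, 55, 75
n = 75; position = n/2 = 37.5.
This falls in the class [76, 86): L = 76, F = 33, f = 22, h = 10.
Median ≈ 76 + ((37.5 − 33) / 22) × 10 = 78.0455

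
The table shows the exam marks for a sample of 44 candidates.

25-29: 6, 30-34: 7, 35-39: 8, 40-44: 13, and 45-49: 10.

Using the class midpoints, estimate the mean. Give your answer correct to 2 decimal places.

Midpoints: 27, 32, 37, 42, 47
Σfm = 6×27 + 7×32 + 8×37 + 13×42 + 10×47 = 1698
n = Σf = 44
Mean = 1698 / 44 = 38.5909

38.59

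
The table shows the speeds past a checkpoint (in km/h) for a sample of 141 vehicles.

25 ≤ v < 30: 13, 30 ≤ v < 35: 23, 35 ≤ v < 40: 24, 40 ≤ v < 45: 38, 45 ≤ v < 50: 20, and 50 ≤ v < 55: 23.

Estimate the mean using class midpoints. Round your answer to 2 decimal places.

40.98

Midpoints: 27.5, 32.5, 37.5, 42.5, 47.5, 52.5
Σfm = 13×27.5 + 23×32.5 + 24×37.5 + 38×42.5 + 20×47.5 + 23×52.5 = 5777.5
n = Σf = 141
Mean = 5777.5 / 141 = 40.9752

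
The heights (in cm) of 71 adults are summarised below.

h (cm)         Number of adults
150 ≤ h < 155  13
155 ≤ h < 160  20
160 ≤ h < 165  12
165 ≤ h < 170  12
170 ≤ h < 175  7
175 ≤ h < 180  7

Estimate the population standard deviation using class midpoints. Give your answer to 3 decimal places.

Midpoints: 152.5, 157.5, 162.5, 167.5, 172.5, 177.5
n = 71, Σfm = 11542.5, mean = 162.5704
Σfm² = 1880843.75
Σf(m − x̄)² = Σfm² − (Σfm)²/n = 1880843.75 − 11542.5²/71 = 4374.6479
Population variance = 4374.6479 / 71 = 61.6148
Standard deviation = √61.6148 = 7.8495

7.850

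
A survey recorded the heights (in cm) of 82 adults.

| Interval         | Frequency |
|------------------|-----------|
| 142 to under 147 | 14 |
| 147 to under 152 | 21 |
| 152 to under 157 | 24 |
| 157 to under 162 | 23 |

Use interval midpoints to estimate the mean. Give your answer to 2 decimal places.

Midpoints: 144.5, 149.5, 154.5, 159.5
Σfm = 14×144.5 + 21×149.5 + 24×154.5 + 23×159.5 = 12539
n = Σf = 82
Mean = 12539 / 82 = 152.9146

152.91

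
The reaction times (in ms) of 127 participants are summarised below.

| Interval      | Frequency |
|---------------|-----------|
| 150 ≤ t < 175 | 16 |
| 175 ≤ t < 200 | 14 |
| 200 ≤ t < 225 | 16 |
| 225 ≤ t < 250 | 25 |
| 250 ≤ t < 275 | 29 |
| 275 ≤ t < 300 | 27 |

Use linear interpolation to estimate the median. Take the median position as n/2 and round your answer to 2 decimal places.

Cumulative frequencies: 16, 30, 46, 71, 100, 127
n = 127; position = n/2 = 63.5.
This falls in the class 225 ≤ t < 250: L = 225, F = 46, f = 25, h = 25.
Median ≈ 225 + ((63.5 − 46) / 25) × 25 = 242.5000

242.50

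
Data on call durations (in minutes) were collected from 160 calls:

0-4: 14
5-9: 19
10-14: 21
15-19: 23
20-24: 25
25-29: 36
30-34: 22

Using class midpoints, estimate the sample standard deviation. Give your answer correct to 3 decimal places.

9.433

Midpoints: 2, 7, 12, 17, 22, 27, 32
n = 160, Σfm = 3030, mean = 18.9375
Σfm² = 71530
Σf(m − x̄)² = Σfm² − (Σfm)²/n = 71530 − 3030²/160 = 14149.3750
Sample variance = 14149.3750 / 159 = 88.9898
Standard deviation = √88.9898 = 9.4334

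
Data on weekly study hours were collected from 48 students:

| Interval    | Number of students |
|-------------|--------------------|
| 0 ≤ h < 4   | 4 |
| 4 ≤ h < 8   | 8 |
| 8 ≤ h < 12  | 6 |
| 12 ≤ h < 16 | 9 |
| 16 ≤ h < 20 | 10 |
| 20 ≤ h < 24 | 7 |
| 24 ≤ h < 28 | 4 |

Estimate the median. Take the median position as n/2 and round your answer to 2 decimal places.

Cumulative frequencies: 4, 12, 18, 27, 37, 44, 48
n = 48; position = n/2 = 24.
This falls in the class 12 ≤ h < 16: L = 12, F = 18, f = 9, h = 4.
Median ≈ 12 + ((24 − 18) / 9) × 4 = 14.6667

14.67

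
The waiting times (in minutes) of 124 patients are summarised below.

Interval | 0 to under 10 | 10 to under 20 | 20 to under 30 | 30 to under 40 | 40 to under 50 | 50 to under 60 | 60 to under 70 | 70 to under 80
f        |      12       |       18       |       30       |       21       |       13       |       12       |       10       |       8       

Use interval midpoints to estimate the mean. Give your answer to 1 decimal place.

Midpoints: 5, 15, 25, 35, 45, 55, 65, 75
Σfm = 12×5 + 18×15 + 30×25 + 21×35 + 13×45 + 12×55 + 10×65 + 8×75 = 4310
n = Σf = 124
Mean = 4310 / 124 = 34.7581

34.8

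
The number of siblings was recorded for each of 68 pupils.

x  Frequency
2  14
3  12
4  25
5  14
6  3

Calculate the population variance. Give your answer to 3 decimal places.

Values: 2, 3, 4, 5, 6
n = 68, Σfx = 252, mean = 3.7059
Σfx² = 1022
Σf(x − x̄)² = Σfx² − (Σfx)²/n = 1022 − 252²/68 = 88.1176
Population variance = 88.1176 / 68 = 1.2958

1.296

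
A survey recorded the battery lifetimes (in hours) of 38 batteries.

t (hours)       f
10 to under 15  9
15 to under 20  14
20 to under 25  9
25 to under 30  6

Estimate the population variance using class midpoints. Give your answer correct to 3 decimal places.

25.139

Midpoints: 12.5, 17.5, 22.5, 27.5
n = 38, Σfm = 725, mean = 19.0789
Σfm² = 14787.5
Σf(m − x̄)² = Σfm² − (Σfm)²/n = 14787.5 − 725²/38 = 955.2632
Population variance = 955.2632 / 38 = 25.1385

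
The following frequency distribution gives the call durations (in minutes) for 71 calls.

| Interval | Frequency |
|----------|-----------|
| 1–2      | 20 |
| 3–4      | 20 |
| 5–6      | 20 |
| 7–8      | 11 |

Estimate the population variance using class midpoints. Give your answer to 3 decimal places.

4.348

Midpoints: 1.5, 3.5, 5.5, 7.5
n = 71, Σfm = 292.5, mean = 4.1197
Σfm² = 1513.75
Σf(m − x̄)² = Σfm² − (Σfm)²/n = 1513.75 − 292.5²/71 = 308.7324
Population variance = 308.7324 / 71 = 4.3483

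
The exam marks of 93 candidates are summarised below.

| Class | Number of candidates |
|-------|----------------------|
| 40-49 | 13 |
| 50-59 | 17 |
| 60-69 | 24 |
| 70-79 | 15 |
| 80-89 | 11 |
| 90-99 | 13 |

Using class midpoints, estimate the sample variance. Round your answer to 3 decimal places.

253.576

Midpoints: 44.5, 54.5, 64.5, 74.5, 84.5, 94.5
n = 93, Σfm = 6328.5, mean = 68.0484
Σfm² = 453973.25
Σf(m − x̄)² = Σfm² − (Σfm)²/n = 453973.25 − 6328.5²/93 = 23329.0323
Sample variance = 23329.0323 / 92 = 253.5764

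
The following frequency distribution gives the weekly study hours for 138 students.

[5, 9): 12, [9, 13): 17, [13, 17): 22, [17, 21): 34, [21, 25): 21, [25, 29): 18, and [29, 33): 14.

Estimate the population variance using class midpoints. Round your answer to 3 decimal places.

Midpoints: 7, 11, 15, 19, 23, 27, 31
n = 138, Σfm = 2650, mean = 19.2029
Σfm² = 57554
Σf(m − x̄)² = Σfm² − (Σfm)²/n = 57554 − 2650²/138 = 6666.3188
Population variance = 6666.3188 / 138 = 48.3067

48.307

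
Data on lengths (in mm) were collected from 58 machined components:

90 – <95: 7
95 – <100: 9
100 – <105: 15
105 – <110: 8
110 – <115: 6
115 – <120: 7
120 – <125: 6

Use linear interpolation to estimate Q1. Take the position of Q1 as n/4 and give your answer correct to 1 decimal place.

Cumulative frequencies: 7, 16, 31, 39, 45, 52, 58
n = 58; position = n/4 = 14.5.
This falls in the class 95 – <100: L = 95, F = 7, f = 9, h = 5.
Lower quartile ≈ 95 + ((14.5 − 7) / 9) × 5 = 99.1667

99.2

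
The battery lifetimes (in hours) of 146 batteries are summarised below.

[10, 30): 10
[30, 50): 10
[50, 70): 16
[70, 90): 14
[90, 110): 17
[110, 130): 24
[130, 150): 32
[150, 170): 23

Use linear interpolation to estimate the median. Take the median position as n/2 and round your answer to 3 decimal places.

Cumulative frequencies: 10, 20, 36, 50, 67, 91, 123, 146
n = 146; position = n/2 = 73.
This falls in the class [110, 130): L = 110, F = 67, f = 24, h = 20.
Median ≈ 110 + ((73 − 67) / 24) × 20 = 115.0000

115.000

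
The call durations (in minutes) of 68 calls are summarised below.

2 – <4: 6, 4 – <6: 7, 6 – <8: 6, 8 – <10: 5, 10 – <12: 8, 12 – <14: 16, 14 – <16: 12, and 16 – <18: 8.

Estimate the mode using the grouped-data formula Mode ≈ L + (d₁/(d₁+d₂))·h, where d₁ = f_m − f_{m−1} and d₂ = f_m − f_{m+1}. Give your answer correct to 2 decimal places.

Modal class: 12 – <14 (highest frequency 16).
d₁ = 16 − 8 = 8, d₂ = 16 − 12 = 4
Mode ≈ 12 + (8/(8+4)) × 2 = 12 + 1.3333 = 13.3333

13.33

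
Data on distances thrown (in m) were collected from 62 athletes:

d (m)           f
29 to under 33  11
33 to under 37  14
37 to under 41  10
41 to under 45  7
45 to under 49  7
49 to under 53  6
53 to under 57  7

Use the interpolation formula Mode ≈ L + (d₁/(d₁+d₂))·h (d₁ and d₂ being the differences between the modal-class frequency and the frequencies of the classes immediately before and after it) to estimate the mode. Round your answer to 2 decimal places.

Modal class: 33 to under 37 (highest frequency 14).
d₁ = 14 − 11 = 3, d₂ = 14 − 10 = 4
Mode ≈ 33 + (3/(3+4)) × 4 = 33 + 1.7143 = 34.7143

34.71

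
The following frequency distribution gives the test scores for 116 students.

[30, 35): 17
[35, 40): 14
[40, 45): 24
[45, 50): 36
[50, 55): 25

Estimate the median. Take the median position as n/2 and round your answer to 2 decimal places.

Cumulative frequencies: 17, 31, 55, 91, 116
n = 116; position = n/2 = 58.
This falls in the class [45, 50): L = 45, F = 55, f = 36, h = 5.
Median ≈ 45 + ((58 − 55) / 36) × 5 = 45.4167

45.42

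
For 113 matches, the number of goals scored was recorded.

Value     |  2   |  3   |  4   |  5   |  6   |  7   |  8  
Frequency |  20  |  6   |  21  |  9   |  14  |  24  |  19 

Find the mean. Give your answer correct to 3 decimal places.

Values: 2, 3, 4, 5, 6, 7, 8
Σfx = 20×2 + 6×3 + 21×4 + 9×5 + 14×6 + 24×7 + 19×8 = 591
n = Σf = 113
Mean = 591 / 113 = 5.2301

5.230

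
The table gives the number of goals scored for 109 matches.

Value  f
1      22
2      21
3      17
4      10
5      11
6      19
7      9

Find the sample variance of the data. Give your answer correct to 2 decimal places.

4.12

Values: 1, 2, 3, 4, 5, 6, 7
n = 109, Σfx = 387, mean = 3.5505
Σfx² = 1819
Σf(x − x̄)² = Σfx² − (Σfx)²/n = 1819 − 387²/109 = 444.9725
Sample variance = 444.9725 / 108 = 4.1201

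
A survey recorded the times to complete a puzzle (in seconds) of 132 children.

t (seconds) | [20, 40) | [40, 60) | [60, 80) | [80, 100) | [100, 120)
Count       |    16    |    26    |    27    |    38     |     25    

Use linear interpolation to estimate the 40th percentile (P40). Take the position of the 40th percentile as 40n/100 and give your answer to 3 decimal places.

Cumulative frequencies: 16, 42, 69, 107, 132
n = 132; position = 40n/100 = 52.8.
This falls in the class [60, 80): L = 60, F = 42, f = 27, h = 20.
40th percentile ≈ 60 + ((52.8 − 42) / 27) × 20 = 68.0000

68.000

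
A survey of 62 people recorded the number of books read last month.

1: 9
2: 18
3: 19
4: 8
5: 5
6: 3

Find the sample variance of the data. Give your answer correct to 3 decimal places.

Values: 1, 2, 3, 4, 5, 6
n = 62, Σfx = 177, mean = 2.8548
Σfx² = 613
Σf(x − x̄)² = Σfx² − (Σfx)²/n = 613 − 177²/62 = 107.6935
Sample variance = 107.6935 / 61 = 1.7655

1.765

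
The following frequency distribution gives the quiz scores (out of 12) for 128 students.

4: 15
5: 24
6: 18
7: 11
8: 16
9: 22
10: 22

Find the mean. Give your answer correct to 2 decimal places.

7.12

Values: 4, 5, 6, 7, 8, 9, 10
Σfx = 15×4 + 24×5 + 18×6 + 11×7 + 16×8 + 22×9 + 22×10 = 911
n = Σf = 128
Mean = 911 / 128 = 7.1172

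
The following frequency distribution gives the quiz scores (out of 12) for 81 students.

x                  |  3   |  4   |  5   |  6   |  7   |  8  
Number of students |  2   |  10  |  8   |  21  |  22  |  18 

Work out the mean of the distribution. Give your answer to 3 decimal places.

Values: 3, 4, 5, 6, 7, 8
Σfx = 2×3 + 10×4 + 8×5 + 21×6 + 22×7 + 18×8 = 510
n = Σf = 81
Mean = 510 / 81 = 6.2963

6.296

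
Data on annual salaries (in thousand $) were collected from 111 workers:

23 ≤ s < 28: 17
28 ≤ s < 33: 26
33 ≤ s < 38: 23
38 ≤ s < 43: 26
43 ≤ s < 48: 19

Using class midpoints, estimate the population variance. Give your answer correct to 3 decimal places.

Midpoints: 25.5, 30.5, 35.5, 40.5, 45.5
n = 111, Σfm = 3960.5, mean = 35.6802
Σfm² = 146207.75
Σf(m − x̄)² = Σfm² − (Σfm)²/n = 146207.75 − 3960.5²/111 = 4896.3964
Population variance = 4896.3964 / 111 = 44.1117

44.112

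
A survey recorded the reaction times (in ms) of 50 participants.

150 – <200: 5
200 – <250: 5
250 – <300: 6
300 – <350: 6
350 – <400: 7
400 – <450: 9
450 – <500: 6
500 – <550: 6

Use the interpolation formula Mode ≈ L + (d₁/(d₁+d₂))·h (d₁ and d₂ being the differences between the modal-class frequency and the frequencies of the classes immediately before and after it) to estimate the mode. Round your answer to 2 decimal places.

420.00

Modal class: 400 – <450 (highest frequency 9).
d₁ = 9 − 7 = 2, d₂ = 9 − 6 = 3
Mode ≈ 400 + (2/(2+3)) × 50 = 400 + 20.0000 = 420.0000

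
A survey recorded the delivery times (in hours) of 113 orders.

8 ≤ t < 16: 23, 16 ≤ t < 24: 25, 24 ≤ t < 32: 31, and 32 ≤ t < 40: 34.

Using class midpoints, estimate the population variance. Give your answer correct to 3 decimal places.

Midpoints: 12, 20, 28, 36
n = 113, Σfm = 2868, mean = 25.3805
Σfm² = 81680
Σf(m − x̄)² = Σfm² − (Σfm)²/n = 81680 − 2868²/113 = 8888.6372
Population variance = 8888.6372 / 113 = 78.6605

78.661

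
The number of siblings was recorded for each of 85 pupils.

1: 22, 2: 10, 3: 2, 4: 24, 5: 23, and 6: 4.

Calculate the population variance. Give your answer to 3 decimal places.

2.833

Values: 1, 2, 3, 4, 5, 6
n = 85, Σfx = 283, mean = 3.3294
Σfx² = 1183
Σf(x − x̄)² = Σfx² − (Σfx)²/n = 1183 − 283²/85 = 240.7765
Population variance = 240.7765 / 85 = 2.8327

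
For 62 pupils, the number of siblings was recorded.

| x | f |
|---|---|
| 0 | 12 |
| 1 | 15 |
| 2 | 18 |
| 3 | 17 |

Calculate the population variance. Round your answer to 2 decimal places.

Values: 0, 1, 2, 3
n = 62, Σfx = 102, mean = 1.6452
Σfx² = 240
Σf(x − x̄)² = Σfx² − (Σfx)²/n = 240 − 102²/62 = 72.1935
Population variance = 72.1935 / 62 = 1.1644

1.16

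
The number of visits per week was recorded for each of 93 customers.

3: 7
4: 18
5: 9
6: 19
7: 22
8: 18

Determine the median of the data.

Cumulative frequencies: 7, 25, 34, 53, 75, 93
n = 93, so the median is the value in position (n+1)/2 = 47.
Position 47 falls at value 6.

6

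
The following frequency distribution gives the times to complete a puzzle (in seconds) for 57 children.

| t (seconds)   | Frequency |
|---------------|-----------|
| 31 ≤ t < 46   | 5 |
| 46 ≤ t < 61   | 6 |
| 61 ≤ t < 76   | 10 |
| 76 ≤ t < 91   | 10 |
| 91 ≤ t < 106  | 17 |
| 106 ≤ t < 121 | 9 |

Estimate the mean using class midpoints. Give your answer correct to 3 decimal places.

82.974

Midpoints: 38.5, 53.5, 68.5, 83.5, 98.5, 113.5
Σfm = 5×38.5 + 6×53.5 + 10×68.5 + 10×83.5 + 17×98.5 + 9×113.5 = 4729.5
n = Σf = 57
Mean = 4729.5 / 57 = 82.9737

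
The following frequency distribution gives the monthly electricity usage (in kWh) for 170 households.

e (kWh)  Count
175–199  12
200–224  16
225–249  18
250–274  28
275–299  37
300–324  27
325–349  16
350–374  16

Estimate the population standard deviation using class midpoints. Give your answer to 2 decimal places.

Midpoints: 187, 212, 237, 262, 287, 312, 337, 362
n = 170, Σfm = 47465, mean = 279.2059
Σfm² = 13661555
Σf(m − x̄)² = Σfm² − (Σfm)²/n = 13661555 − 47465²/170 = 409047.7941
Population variance = 409047.7941 / 170 = 2406.1635
Standard deviation = √2406.1635 = 49.0527

49.05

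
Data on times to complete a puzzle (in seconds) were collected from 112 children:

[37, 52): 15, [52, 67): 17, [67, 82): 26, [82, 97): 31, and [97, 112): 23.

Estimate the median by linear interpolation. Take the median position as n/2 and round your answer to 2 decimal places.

Cumulative frequencies: 15, 32, 58, 89, 112
n = 112; position = n/2 = 56.
This falls in the class [67, 82): L = 67, F = 32, f = 26, h = 15.
Median ≈ 67 + ((56 − 32) / 26) × 15 = 80.8462

80.85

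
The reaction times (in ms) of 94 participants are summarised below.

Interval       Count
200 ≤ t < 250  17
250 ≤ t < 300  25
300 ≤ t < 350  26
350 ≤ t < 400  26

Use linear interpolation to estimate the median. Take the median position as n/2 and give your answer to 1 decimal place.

309.6

Cumulative frequencies: 17, 42, 68, 94
n = 94; position = n/2 = 47.
This falls in the class 300 ≤ t < 350: L = 300, F = 42, f = 26, h = 50.
Median ≈ 300 + ((47 − 42) / 26) × 50 = 309.6154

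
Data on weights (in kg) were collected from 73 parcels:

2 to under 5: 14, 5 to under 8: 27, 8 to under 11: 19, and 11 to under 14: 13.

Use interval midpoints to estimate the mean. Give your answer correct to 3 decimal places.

7.774

Midpoints: 3.5, 6.5, 9.5, 12.5
Σfm = 14×3.5 + 27×6.5 + 19×9.5 + 13×12.5 = 567.5
n = Σf = 73
Mean = 567.5 / 73 = 7.7740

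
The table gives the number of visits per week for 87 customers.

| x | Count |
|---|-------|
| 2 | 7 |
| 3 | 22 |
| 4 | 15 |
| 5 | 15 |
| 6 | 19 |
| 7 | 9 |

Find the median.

4

Cumulative frequencies: 7, 29, 44, 59, 78, 87
n = 87, so the median is the value in position (n+1)/2 = 44.
Position 44 falls at value 4.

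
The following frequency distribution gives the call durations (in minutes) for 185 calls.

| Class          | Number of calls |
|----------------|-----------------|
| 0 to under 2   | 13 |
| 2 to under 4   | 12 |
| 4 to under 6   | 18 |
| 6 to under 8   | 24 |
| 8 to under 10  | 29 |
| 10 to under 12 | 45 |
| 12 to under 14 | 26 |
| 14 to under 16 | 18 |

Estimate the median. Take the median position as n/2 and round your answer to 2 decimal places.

9.76

Cumulative frequencies: 13, 25, 43, 67, 96, 141, 167, 185
n = 185; position = n/2 = 92.5.
This falls in the class 8 to under 10: L = 8, F = 67, f = 29, h = 2.
Median ≈ 8 + ((92.5 − 67) / 29) × 2 = 9.7586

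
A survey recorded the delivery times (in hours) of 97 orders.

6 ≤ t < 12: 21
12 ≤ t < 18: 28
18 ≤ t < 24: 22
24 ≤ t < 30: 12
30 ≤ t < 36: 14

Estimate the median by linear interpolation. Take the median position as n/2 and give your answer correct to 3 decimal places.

Cumulative frequencies: 21, 49, 71, 83, 97
n = 97; position = n/2 = 48.5.
This falls in the class 12 ≤ t < 18: L = 12, F = 21, f = 28, h = 6.
Median ≈ 12 + ((48.5 − 21) / 28) × 6 = 17.8929

17.893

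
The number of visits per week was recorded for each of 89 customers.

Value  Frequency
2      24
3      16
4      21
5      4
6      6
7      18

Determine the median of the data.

Cumulative frequencies: 24, 40, 61, 65, 71, 89
n = 89, so the median is the value in position (n+1)/2 = 45.
Position 45 falls at value 4.

4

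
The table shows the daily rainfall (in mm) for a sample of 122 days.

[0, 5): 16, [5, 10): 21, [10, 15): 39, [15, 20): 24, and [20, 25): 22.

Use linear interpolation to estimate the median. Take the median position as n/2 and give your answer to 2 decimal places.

13.08

Cumulative frequencies: 16, 37, 76, 100, 122
n = 122; position = n/2 = 61.
This falls in the class [10, 15): L = 10, F = 37, f = 39, h = 5.
Median ≈ 10 + ((61 − 37) / 39) × 5 = 13.0769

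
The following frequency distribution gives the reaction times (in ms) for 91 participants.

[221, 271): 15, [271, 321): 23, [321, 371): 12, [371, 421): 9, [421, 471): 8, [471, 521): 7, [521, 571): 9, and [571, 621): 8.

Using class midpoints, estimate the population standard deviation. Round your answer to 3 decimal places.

114.676

Midpoints: 246, 296, 346, 396, 446, 496, 546, 596
n = 91, Σfm = 34936, mean = 383.9121
Σfm² = 14609056
Σf(m − x̄)² = Σfm² − (Σfm)²/n = 14609056 − 34936²/91 = 1196703.2967
Population variance = 1196703.2967 / 91 = 13150.5857
Standard deviation = √13150.5857 = 114.6760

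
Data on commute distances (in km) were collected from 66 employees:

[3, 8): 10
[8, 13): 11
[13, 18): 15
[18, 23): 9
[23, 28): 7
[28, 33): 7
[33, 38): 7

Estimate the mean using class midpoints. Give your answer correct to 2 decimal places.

Midpoints: 5.5, 10.5, 15.5, 20.5, 25.5, 30.5, 35.5
Σfm = 10×5.5 + 11×10.5 + 15×15.5 + 9×20.5 + 7×25.5 + 7×30.5 + 7×35.5 = 1228
n = Σf = 66
Mean = 1228 / 66 = 18.6061

18.61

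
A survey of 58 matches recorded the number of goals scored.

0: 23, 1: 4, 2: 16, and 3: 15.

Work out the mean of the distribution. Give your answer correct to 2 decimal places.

1.40

Values: 0, 1, 2, 3
Σfx = 23×0 + 4×1 + 16×2 + 15×3 = 81
n = Σf = 58
Mean = 81 / 58 = 1.3966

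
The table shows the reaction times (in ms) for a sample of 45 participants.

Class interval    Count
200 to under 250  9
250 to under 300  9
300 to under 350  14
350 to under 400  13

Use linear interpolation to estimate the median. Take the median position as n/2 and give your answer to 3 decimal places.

316.071

Cumulative frequencies: 9, 18, 32, 45
n = 45; position = n/2 = 22.5.
This falls in the class 300 to under 350: L = 300, F = 18, f = 14, h = 50.
Median ≈ 300 + ((22.5 − 18) / 14) × 50 = 316.0714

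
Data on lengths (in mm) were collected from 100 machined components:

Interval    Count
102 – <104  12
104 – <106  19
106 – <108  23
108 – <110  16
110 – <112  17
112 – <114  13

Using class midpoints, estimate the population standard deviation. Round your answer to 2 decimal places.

3.14

Midpoints: 103, 105, 107, 109, 111, 113
n = 100, Σfm = 10792, mean = 107.9200
Σfm² = 1165660
Σf(m − x̄)² = Σfm² − (Σfm)²/n = 1165660 − 10792²/100 = 987.3600
Population variance = 987.3600 / 100 = 9.8736
Standard deviation = √9.8736 = 3.1422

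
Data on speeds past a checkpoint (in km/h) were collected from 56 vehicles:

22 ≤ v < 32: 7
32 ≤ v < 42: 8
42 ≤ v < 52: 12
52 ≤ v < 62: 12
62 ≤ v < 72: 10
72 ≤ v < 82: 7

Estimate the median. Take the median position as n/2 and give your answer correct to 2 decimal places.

Cumulative frequencies: 7, 15, 27, 39, 49, 56
n = 56; position = n/2 = 28.
This falls in the class 52 ≤ v < 62: L = 52, F = 27, f = 12, h = 10.
Median ≈ 52 + ((28 − 27) / 12) × 10 = 52.8333

52.83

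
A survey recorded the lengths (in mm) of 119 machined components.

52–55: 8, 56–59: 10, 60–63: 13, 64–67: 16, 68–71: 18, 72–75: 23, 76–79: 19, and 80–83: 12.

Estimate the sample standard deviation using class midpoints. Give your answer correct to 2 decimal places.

8.17

Midpoints: 53.5, 57.5, 61.5, 65.5, 69.5, 73.5, 77.5, 81.5
n = 119, Σfm = 8242.5, mean = 69.2647
Σfm² = 578795.75
Σf(m − x̄)² = Σfm² − (Σfm)²/n = 578795.75 − 8242.5²/119 = 7881.4118
Sample variance = 7881.4118 / 118 = 66.7916
Standard deviation = √66.7916 = 8.1726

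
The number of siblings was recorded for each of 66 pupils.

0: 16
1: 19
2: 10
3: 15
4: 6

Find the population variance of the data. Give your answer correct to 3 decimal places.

1.716

Values: 0, 1, 2, 3, 4
n = 66, Σfx = 108, mean = 1.6364
Σfx² = 290
Σf(x − x̄)² = Σfx² − (Σfx)²/n = 290 − 108²/66 = 113.2727
Population variance = 113.2727 / 66 = 1.7163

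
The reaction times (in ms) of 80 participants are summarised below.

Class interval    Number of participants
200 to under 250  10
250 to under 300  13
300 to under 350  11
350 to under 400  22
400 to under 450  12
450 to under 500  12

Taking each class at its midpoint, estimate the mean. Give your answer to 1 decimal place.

Midpoints: 225, 275, 325, 375, 425, 475
Σfm = 10×225 + 13×275 + 11×325 + 22×375 + 12×425 + 12×475 = 28450
n = Σf = 80
Mean = 28450 / 80 = 355.6250

355.6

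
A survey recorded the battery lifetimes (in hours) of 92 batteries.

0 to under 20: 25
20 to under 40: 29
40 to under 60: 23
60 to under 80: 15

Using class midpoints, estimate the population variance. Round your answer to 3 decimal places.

Midpoints: 10, 30, 50, 70
n = 92, Σfm = 3320, mean = 36.0870
Σfm² = 159600
Σf(m − x̄)² = Σfm² − (Σfm)²/n = 159600 − 3320²/92 = 39791.3043
Population variance = 39791.3043 / 92 = 432.5142

432.514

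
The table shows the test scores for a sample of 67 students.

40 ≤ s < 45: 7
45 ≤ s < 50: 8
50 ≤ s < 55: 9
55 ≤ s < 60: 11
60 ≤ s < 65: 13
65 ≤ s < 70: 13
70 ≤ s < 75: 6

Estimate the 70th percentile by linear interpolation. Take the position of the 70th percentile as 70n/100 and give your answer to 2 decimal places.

Cumulative frequencies: 7, 15, 24, 35, 48, 61, 67
n = 67; position = 70n/100 = 46.9.
This falls in the class 60 ≤ s < 65: L = 60, F = 35, f = 13, h = 5.
70th percentile ≈ 60 + ((46.9 − 35) / 13) × 5 = 64.5769

64.58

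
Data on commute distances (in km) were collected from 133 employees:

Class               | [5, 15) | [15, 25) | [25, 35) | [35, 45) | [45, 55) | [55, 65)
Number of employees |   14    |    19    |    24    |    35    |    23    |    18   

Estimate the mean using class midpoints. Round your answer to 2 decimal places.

Midpoints: 10, 20, 30, 40, 50, 60
Σfm = 14×10 + 19×20 + 24×30 + 35×40 + 23×50 + 18×60 = 4870
n = Σf = 133
Mean = 4870 / 133 = 36.6165

36.62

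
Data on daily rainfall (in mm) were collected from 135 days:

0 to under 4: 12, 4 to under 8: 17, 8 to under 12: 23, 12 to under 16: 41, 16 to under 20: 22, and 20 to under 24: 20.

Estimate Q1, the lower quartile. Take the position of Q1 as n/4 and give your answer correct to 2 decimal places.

Cumulative frequencies: 12, 29, 52, 93, 115, 135
n = 135; position = n/4 = 33.75.
This falls in the class 8 to under 12: L = 8, F = 29, f = 23, h = 4.
Lower quartile ≈ 8 + ((33.75 − 29) / 23) × 4 = 8.8261

8.83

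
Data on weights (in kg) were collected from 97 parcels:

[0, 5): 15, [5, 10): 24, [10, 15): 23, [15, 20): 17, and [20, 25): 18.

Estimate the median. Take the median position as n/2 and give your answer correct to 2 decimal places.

12.07

Cumulative frequencies: 15, 39, 62, 79, 97
n = 97; position = n/2 = 48.5.
This falls in the class [10, 15): L = 10, F = 39, f = 23, h = 5.
Median ≈ 10 + ((48.5 − 39) / 23) × 5 = 12.0652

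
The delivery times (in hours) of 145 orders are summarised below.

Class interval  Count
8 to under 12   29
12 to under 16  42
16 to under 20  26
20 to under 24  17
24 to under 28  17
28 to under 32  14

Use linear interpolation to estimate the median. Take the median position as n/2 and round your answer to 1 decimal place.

16.2

Cumulative frequencies: 29, 71, 97, 114, 131, 145
n = 145; position = n/2 = 72.5.
This falls in the class 16 to under 20: L = 16, F = 71, f = 26, h = 4.
Median ≈ 16 + ((72.5 − 71) / 26) × 4 = 16.2308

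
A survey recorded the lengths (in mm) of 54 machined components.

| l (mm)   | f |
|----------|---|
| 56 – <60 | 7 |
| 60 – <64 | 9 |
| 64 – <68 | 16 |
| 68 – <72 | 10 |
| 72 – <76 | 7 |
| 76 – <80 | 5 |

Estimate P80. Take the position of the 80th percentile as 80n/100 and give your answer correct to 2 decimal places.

Cumulative frequencies: 7, 16, 32, 42, 49, 54
n = 54; position = 80n/100 = 43.2.
This falls in the class 72 – <76: L = 72, F = 42, f = 7, h = 4.
80th percentile ≈ 72 + ((43.2 − 42) / 7) × 4 = 72.6857

72.69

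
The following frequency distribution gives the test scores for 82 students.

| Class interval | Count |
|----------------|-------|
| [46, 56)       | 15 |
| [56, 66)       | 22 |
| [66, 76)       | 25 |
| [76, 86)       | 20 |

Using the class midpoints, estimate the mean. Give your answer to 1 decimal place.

Midpoints: 51, 61, 71, 81
Σfm = 15×51 + 22×61 + 25×71 + 20×81 = 5502
n = Σf = 82
Mean = 5502 / 82 = 67.0976

67.1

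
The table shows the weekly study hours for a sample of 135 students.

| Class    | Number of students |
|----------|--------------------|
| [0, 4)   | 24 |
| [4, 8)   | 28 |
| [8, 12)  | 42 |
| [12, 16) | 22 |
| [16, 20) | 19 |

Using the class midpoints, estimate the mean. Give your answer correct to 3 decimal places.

Midpoints: 2, 6, 10, 14, 18
Σfm = 24×2 + 28×6 + 42×10 + 22×14 + 19×18 = 1286
n = Σf = 135
Mean = 1286 / 135 = 9.5259

9.526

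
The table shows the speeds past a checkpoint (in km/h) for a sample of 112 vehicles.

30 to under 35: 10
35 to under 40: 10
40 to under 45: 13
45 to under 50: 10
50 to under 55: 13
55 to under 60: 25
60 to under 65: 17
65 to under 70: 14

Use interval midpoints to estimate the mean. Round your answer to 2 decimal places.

52.28

Midpoints: 32.5, 37.5, 42.5, 47.5, 52.5, 57.5, 62.5, 67.5
Σfm = 10×32.5 + 10×37.5 + 13×42.5 + 10×47.5 + 13×52.5 + 25×57.5 + 17×62.5 + 14×67.5 = 5855
n = Σf = 112
Mean = 5855 / 112 = 52.2768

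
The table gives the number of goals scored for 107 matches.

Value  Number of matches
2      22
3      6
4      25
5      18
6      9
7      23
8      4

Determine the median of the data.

Cumulative frequencies: 22, 28, 53, 71, 80, 103, 107
n = 107, so the median is the value in position (n+1)/2 = 54.
Position 54 falls at value 5.

5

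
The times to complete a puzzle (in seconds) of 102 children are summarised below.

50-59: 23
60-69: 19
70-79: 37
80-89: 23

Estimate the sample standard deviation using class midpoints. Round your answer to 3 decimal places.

Midpoints: 54.5, 64.5, 74.5, 84.5
n = 102, Σfm = 7179, mean = 70.3824
Σfm² = 516945.5
Σf(m − x̄)² = Σfm² − (Σfm)²/n = 516945.5 − 7179²/102 = 11670.5882
Sample variance = 11670.5882 / 101 = 115.5504
Standard deviation = √115.5504 = 10.7494

10.749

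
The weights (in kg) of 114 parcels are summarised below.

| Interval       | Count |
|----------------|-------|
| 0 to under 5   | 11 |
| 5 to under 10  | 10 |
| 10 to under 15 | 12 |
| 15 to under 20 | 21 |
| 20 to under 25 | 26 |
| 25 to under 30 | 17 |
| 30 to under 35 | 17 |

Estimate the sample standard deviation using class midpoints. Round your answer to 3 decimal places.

9.162

Midpoints: 2.5, 7.5, 12.5, 17.5, 22.5, 27.5, 32.5
n = 114, Σfm = 2225, mean = 19.5175
Σfm² = 52912.5
Σf(m − x̄)² = Σfm² − (Σfm)²/n = 52912.5 − 2225²/114 = 9485.9649
Sample variance = 9485.9649 / 113 = 83.9466
Standard deviation = √83.9466 = 9.1622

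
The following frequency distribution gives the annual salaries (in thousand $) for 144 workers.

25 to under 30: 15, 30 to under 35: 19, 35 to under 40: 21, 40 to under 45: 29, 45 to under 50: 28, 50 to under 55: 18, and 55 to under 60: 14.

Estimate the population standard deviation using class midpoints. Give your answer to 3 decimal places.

8.917

Midpoints: 27.5, 32.5, 37.5, 42.5, 47.5, 52.5, 57.5
n = 144, Σfm = 6130, mean = 42.5694
Σfm² = 272400
Σf(m − x̄)² = Σfm² − (Σfm)²/n = 272400 − 6130²/144 = 11449.3056
Population variance = 11449.3056 / 144 = 79.5091
Standard deviation = √79.5091 = 8.9168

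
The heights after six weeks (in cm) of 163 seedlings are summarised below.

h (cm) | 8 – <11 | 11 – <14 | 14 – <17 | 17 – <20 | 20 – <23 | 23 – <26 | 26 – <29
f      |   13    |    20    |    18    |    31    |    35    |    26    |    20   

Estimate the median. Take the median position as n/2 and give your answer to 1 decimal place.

20.0

Cumulative frequencies: 13, 33, 51, 82, 117, 143, 163
n = 163; position = n/2 = 81.5.
This falls in the class 17 – <20: L = 17, F = 51, f = 31, h = 3.
Median ≈ 17 + ((81.5 − 51) / 31) × 3 = 19.9516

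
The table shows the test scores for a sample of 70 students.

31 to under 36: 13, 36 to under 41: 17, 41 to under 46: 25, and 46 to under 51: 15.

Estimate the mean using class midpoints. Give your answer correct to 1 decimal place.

41.5

Midpoints: 33.5, 38.5, 43.5, 48.5
Σfm = 13×33.5 + 17×38.5 + 25×43.5 + 15×48.5 = 2905
n = Σf = 70
Mean = 2905 / 70 = 41.5000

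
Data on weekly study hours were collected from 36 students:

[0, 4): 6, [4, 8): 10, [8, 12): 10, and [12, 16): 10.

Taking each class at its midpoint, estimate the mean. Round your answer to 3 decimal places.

8.667

Midpoints: 2, 6, 10, 14
Σfm = 6×2 + 10×6 + 10×10 + 10×14 = 312
n = Σf = 36
Mean = 312 / 36 = 8.6667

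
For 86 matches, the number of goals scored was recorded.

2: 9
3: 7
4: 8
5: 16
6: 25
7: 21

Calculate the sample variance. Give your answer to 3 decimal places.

2.615

Values: 2, 3, 4, 5, 6, 7
n = 86, Σfx = 448, mean = 5.2093
Σfx² = 2556
Σf(x − x̄)² = Σfx² − (Σfx)²/n = 2556 − 448²/86 = 222.2326
Sample variance = 222.2326 / 85 = 2.6145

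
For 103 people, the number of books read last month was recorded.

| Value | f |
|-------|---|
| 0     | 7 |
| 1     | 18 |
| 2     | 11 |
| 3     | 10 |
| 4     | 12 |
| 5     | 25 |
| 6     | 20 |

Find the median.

Cumulative frequencies: 7, 25, 36, 46, 58, 83, 103
n = 103, so the median is the value in position (n+1)/2 = 52.
Position 52 falls at value 4.

4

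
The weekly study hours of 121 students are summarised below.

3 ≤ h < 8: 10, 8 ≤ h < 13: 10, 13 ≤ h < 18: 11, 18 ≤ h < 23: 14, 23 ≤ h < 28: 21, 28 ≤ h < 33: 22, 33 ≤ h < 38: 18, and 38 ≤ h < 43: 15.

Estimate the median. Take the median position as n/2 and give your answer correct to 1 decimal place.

Cumulative frequencies: 10, 20, 31, 45, 66, 88, 106, 121
n = 121; position = n/2 = 60.5.
This falls in the class 23 ≤ h < 28: L = 23, F = 45, f = 21, h = 5.
Median ≈ 23 + ((60.5 − 45) / 21) × 5 = 26.6905

26.7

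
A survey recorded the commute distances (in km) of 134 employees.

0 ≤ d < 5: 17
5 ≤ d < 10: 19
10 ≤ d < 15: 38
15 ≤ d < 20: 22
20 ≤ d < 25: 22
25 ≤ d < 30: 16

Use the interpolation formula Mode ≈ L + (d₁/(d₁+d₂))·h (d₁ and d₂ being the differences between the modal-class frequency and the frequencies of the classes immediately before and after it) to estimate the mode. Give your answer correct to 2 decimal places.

Modal class: 10 ≤ d < 15 (highest frequency 38).
d₁ = 38 − 19 = 19, d₂ = 38 − 22 = 16
Mode ≈ 10 + (19/(19+16)) × 5 = 10 + 2.7143 = 12.7143

12.71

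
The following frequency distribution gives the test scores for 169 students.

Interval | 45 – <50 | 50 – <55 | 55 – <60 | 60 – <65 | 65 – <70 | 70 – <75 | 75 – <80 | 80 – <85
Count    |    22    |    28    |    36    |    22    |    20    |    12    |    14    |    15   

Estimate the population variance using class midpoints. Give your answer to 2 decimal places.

115.26

Midpoints: 47.5, 52.5, 57.5, 62.5, 67.5, 72.5, 77.5, 82.5
n = 169, Σfm = 10502.5, mean = 62.1450
Σfm² = 672156.25
Σf(m − x̄)² = Σfm² − (Σfm)²/n = 672156.25 − 10502.5²/169 = 19478.6982
Population variance = 19478.6982 / 169 = 115.2586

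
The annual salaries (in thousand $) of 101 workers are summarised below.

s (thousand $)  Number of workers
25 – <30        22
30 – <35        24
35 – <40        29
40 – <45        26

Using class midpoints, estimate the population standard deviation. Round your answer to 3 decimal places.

Midpoints: 27.5, 32.5, 37.5, 42.5
n = 101, Σfm = 3577.5, mean = 35.4208
Σfm² = 129731.25
Σf(m − x̄)² = Σfm² − (Σfm)²/n = 129731.25 − 3577.5²/101 = 3013.3663
Population variance = 3013.3663 / 101 = 29.8353
Standard deviation = √29.8353 = 5.4622

5.462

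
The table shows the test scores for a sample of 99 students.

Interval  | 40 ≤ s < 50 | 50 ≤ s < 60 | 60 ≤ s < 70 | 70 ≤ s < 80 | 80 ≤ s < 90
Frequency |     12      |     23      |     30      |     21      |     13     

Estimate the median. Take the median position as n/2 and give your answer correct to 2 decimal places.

Cumulative frequencies: 12, 35, 65, 86, 99
n = 99; position = n/2 = 49.5.
This falls in the class 60 ≤ s < 70: L = 60, F = 35, f = 30, h = 10.
Median ≈ 60 + ((49.5 − 35) / 30) × 10 = 64.8333

64.83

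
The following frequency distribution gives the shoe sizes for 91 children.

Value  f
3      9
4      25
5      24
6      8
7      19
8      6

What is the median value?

5

Cumulative frequencies: 9, 34, 58, 66, 85, 91
n = 91, so the median is the value in position (n+1)/2 = 46.
Position 46 falls at value 5.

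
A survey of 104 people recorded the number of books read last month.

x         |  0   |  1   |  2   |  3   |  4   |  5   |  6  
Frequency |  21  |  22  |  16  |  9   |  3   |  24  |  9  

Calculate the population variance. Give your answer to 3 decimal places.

4.361

Values: 0, 1, 2, 3, 4, 5, 6
n = 104, Σfx = 267, mean = 2.5673
Σfx² = 1139
Σf(x − x̄)² = Σfx² − (Σfx)²/n = 1139 − 267²/104 = 453.5288
Population variance = 453.5288 / 104 = 4.3609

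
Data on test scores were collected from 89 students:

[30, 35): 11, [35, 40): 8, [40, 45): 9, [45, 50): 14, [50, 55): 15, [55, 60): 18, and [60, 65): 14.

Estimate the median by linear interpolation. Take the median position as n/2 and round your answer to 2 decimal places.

Cumulative frequencies: 11, 19, 28, 42, 57, 75, 89
n = 89; position = n/2 = 44.5.
This falls in the class [50, 55): L = 50, F = 42, f = 15, h = 5.
Median ≈ 50 + ((44.5 − 42) / 15) × 5 = 50.8333

50.83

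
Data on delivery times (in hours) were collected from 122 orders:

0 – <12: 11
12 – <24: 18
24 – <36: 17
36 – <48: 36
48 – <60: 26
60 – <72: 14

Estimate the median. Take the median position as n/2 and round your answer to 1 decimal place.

Cumulative frequencies: 11, 29, 46, 82, 108, 122
n = 122; position = n/2 = 61.
This falls in the class 36 – <48: L = 36, F = 46, f = 36, h = 12.
Median ≈ 36 + ((61 − 46) / 36) × 12 = 41.0000

41.0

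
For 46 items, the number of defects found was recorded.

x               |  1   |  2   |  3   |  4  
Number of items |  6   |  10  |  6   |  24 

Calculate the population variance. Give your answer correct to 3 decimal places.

Values: 1, 2, 3, 4
n = 46, Σfx = 140, mean = 3.0435
Σfx² = 484
Σf(x − x̄)² = Σfx² − (Σfx)²/n = 484 − 140²/46 = 57.9130
Population variance = 57.9130 / 46 = 1.2590

1.259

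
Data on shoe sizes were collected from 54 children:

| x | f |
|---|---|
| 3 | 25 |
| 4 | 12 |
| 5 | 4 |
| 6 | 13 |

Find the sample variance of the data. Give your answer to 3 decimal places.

Values: 3, 4, 5, 6
n = 54, Σfx = 221, mean = 4.0926
Σfx² = 985
Σf(x − x̄)² = Σfx² − (Σfx)²/n = 985 − 221²/54 = 80.5370
Sample variance = 80.5370 / 53 = 1.5196

1.520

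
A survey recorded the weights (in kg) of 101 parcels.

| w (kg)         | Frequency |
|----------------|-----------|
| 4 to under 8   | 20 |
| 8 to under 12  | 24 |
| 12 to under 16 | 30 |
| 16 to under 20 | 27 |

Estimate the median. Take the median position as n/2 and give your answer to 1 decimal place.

Cumulative frequencies: 20, 44, 74, 101
n = 101; position = n/2 = 50.5.
This falls in the class 12 to under 16: L = 12, F = 44, f = 30, h = 4.
Median ≈ 12 + ((50.5 − 44) / 30) × 4 = 12.8667

12.9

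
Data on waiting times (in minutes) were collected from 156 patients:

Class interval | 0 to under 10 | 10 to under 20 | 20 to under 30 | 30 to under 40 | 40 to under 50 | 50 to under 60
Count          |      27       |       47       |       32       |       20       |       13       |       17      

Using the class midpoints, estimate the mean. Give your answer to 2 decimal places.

Midpoints: 5, 15, 25, 35, 45, 55
Σfm = 27×5 + 47×15 + 32×25 + 20×35 + 13×45 + 17×55 = 3860
n = Σf = 156
Mean = 3860 / 156 = 24.7436

24.74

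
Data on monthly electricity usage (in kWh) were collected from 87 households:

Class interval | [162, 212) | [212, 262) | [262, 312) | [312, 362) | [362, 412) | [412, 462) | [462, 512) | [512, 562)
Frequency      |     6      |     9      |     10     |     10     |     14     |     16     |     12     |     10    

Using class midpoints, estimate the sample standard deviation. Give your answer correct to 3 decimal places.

Midpoints: 187, 237, 287, 337, 387, 437, 487, 537
n = 87, Σfm = 33119, mean = 380.6782
Σfm² = 13556703
Σf(m − x̄)² = Σfm² − (Σfm)²/n = 13556703 − 33119²/87 = 949022.9885
Sample variance = 949022.9885 / 86 = 11035.1510
Standard deviation = √11035.1510 = 105.0483

105.048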